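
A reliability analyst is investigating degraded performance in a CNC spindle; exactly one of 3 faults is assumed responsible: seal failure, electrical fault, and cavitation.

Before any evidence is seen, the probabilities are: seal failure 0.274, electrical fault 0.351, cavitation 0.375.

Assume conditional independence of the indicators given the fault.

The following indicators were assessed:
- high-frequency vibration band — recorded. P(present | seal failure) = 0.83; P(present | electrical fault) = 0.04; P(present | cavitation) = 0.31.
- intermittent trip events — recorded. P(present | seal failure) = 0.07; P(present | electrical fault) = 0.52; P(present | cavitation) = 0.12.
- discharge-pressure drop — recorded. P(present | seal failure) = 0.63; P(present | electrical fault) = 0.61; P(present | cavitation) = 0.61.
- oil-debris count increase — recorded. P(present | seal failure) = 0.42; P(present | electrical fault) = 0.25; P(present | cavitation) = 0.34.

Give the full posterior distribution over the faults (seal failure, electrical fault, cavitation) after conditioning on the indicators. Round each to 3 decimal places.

0.513, 0.135, 0.352

By Bayes' rule with conditional independence, the unnormalized weight for each hypothesis is prior × ∏ likelihoods:
  seal failure: 0.274 × 0.83 × 0.07 × 0.63 × 0.42 = 0.0042123
  electrical fault: 0.351 × 0.04 × 0.52 × 0.61 × 0.25 = 0.0011134
  cavitation: 0.375 × 0.31 × 0.12 × 0.61 × 0.34 = 0.0028932
Marginal likelihood of the evidence = 0.0082189.
P(seal failure | evidence) = 0.0042123 / 0.0082189 ≈ 0.513
P(electrical fault | evidence) = 0.0011134 / 0.0082189 ≈ 0.135
P(cavitation | evidence) = 0.0028932 / 0.0082189 ≈ 0.352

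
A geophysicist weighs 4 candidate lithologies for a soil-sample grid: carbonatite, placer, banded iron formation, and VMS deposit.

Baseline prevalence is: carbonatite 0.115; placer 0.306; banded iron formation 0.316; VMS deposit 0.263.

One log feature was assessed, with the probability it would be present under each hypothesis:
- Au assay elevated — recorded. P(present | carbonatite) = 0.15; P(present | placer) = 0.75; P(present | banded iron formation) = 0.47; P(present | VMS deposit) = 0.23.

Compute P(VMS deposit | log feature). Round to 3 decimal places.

For each hypothesis, the unnormalized posterior weight is prior × likelihood:
  carbonatite: 0.115 × 0.15 = 0.01725
  placer: 0.306 × 0.75 = 0.2295
  banded iron formation: 0.316 × 0.47 = 0.14852
  VMS deposit: 0.263 × 0.23 = 0.06049
The unnormalized weights sum to 0.45576.
P(VMS deposit | evidence) = 0.06049 / 0.45576 ≈ 0.133.

0.133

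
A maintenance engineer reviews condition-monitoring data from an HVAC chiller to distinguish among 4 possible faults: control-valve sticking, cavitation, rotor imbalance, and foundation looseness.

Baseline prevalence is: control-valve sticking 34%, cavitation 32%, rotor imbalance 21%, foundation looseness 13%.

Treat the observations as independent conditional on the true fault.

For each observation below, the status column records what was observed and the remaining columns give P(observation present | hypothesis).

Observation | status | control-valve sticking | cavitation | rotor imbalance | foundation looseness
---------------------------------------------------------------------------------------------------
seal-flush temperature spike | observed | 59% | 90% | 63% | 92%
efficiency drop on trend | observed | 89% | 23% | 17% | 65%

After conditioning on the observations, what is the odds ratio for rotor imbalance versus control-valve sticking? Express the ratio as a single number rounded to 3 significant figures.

Posterior odds equal prior odds times the likelihood ratio; only the two competing hypotheses matter.
  rotor imbalance: 0.21 × 0.63 × 0.17 = 0.022491
  control-valve sticking: 0.34 × 0.59 × 0.89 = 0.17853
Posterior odds = 0.022491 / 0.17853 ≈ 0.126.

0.126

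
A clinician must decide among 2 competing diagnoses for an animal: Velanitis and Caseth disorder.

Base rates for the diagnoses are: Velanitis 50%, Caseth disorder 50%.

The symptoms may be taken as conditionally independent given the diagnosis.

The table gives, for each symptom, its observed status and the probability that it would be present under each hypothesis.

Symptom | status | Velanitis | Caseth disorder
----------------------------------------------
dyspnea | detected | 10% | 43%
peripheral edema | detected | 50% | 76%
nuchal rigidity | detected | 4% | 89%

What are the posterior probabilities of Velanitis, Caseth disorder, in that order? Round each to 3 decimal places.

Multiply each prior by the joint likelihood of the symptom pattern:
  Velanitis: 0.50 × 0.10 × 0.50 × 0.04 = 0.001
  Caseth disorder: 0.50 × 0.43 × 0.76 × 0.89 = 0.14543
The unnormalized weights sum to 0.14643.
P(Velanitis | evidence) = 0.001 / 0.14643 ≈ 0.007
P(Caseth disorder | evidence) = 0.14543 / 0.14643 ≈ 0.993

0.007, 0.993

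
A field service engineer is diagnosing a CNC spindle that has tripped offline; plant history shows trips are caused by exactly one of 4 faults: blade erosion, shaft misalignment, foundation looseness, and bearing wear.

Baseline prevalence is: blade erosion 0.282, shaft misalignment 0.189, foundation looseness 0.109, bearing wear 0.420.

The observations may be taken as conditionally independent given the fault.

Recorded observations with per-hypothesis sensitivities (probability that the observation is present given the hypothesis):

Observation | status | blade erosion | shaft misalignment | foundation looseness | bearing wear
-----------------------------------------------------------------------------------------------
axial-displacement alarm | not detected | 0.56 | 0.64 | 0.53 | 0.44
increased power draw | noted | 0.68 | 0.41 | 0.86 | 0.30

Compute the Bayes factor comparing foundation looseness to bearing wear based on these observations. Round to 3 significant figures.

2.41

Take the product of per-observation likelihoods under each hypothesis (using 1 − P(present | H) for each absent observation), then divide.
  foundation looseness: (1 − 0.53) × 0.86 = 0.4042
  bearing wear: (1 − 0.44) × 0.30 = 0.168
Bayes factor = 0.4042 / 0.168 ≈ 2.41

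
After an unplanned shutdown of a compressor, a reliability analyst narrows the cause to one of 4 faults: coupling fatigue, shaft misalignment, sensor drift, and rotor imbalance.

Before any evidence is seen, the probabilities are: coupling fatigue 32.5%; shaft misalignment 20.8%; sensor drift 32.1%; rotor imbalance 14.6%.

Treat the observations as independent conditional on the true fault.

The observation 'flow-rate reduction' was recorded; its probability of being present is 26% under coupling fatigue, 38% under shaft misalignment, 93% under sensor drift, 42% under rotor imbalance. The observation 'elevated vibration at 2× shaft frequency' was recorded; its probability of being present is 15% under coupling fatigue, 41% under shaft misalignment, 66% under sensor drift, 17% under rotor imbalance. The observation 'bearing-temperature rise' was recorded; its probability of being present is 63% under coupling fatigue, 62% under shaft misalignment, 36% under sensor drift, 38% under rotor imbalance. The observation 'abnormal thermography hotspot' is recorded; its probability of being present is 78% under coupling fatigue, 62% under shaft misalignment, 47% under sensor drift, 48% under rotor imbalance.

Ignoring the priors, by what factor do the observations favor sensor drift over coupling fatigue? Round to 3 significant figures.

5.42

The Bayes factor is the ratio of the joint likelihoods of the evidence pattern under the two hypotheses.
  sensor drift: 0.93 × 0.66 × 0.36 × 0.47 = 0.10385
  coupling fatigue: 0.26 × 0.15 × 0.63 × 0.78 = 0.019165
Bayes factor = 0.10385 / 0.019165 ≈ 5.42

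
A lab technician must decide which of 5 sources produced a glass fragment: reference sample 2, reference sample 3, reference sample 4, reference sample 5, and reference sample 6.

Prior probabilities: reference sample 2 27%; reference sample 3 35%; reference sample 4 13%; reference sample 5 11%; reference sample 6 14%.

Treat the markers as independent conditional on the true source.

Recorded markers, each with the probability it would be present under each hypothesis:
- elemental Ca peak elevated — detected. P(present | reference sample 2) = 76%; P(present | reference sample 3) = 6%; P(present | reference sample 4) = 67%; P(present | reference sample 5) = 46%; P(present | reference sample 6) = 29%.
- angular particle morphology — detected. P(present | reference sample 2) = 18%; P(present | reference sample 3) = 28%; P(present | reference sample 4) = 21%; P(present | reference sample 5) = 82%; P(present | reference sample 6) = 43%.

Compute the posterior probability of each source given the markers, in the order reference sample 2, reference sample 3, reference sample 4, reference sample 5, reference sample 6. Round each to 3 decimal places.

0.308, 0.049, 0.152, 0.346, 0.145

By Bayes' rule with conditional independence, the unnormalized weight for each hypothesis is prior × ∏ likelihoods:
  reference sample 2: 0.27 × 0.76 × 0.18 = 0.036936
  reference sample 3: 0.35 × 0.06 × 0.28 = 0.00588
  reference sample 4: 0.13 × 0.67 × 0.21 = 0.018291
  reference sample 5: 0.11 × 0.46 × 0.82 = 0.041492
  reference sample 6: 0.14 × 0.29 × 0.43 = 0.017458
The unnormalized weights sum to 0.12006.
P(reference sample 2 | evidence) = 0.036936 / 0.12006 ≈ 0.308
P(reference sample 3 | evidence) = 0.00588 / 0.12006 ≈ 0.049
P(reference sample 4 | evidence) = 0.018291 / 0.12006 ≈ 0.152
P(reference sample 5 | evidence) = 0.041492 / 0.12006 ≈ 0.346
P(reference sample 6 | evidence) = 0.017458 / 0.12006 ≈ 0.145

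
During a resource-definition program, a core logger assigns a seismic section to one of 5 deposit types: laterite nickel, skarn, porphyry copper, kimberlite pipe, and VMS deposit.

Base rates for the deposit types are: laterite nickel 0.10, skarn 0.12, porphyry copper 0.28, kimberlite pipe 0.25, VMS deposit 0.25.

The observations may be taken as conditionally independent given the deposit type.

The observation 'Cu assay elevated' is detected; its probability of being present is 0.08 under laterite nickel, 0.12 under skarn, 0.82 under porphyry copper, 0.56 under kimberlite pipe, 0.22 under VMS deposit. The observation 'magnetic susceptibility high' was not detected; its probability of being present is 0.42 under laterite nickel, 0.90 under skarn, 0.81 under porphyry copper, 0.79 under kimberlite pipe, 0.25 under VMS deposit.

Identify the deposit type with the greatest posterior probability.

porphyry copper

By Bayes' rule with conditional independence, the unnormalized weight for each hypothesis is prior × ∏ likelihoods (using 1 − P(present | H) for each absent observation):
  laterite nickel: 0.10 × 0.08 × (1 − 0.42) = 0.00464
  skarn: 0.12 × 0.12 × (1 − 0.90) = 0.00144
  porphyry copper: 0.28 × 0.82 × (1 − 0.81) = 0.043624
  kimberlite pipe: 0.25 × 0.56 × (1 − 0.79) = 0.0294
  VMS deposit: 0.25 × 0.22 × (1 − 0.25) = 0.04125
The unnormalized weights sum to 0.12035.
P(laterite nickel | evidence) ≈ 0.00464 / 0.12035 ≈ 0.039
P(skarn | evidence) ≈ 0.00144 / 0.12035 ≈ 0.012
P(porphyry copper | evidence) ≈ 0.043624 / 0.12035 ≈ 0.362
P(kimberlite pipe | evidence) ≈ 0.0294 / 0.12035 ≈ 0.244
P(VMS deposit | evidence) ≈ 0.04125 / 0.12035 ≈ 0.343
The largest is 0.362, so porphyry copper is most probable.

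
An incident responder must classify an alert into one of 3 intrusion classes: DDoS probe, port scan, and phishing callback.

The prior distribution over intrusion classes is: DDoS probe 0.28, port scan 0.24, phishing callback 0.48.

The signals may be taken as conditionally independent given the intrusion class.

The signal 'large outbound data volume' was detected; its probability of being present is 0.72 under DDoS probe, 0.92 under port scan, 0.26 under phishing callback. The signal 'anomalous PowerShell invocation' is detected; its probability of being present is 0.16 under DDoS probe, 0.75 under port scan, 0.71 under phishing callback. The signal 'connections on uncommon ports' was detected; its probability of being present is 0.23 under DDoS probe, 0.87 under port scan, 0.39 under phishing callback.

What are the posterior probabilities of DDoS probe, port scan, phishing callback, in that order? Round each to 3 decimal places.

For each hypothesis, the unnormalized posterior weight is prior × product of the signal likelihoods:
  DDoS probe: 0.28 × 0.72 × 0.16 × 0.23 = 0.0074189
  port scan: 0.24 × 0.92 × 0.75 × 0.87 = 0.14407
  phishing callback: 0.48 × 0.26 × 0.71 × 0.39 = 0.034557
Marginal likelihood of the evidence = 0.18605.
P(DDoS probe | evidence) = 0.0074189 / 0.18605 ≈ 0.040
P(port scan | evidence) = 0.14407 / 0.18605 ≈ 0.774
P(phishing callback | evidence) = 0.034557 / 0.18605 ≈ 0.186

0.040, 0.774, 0.186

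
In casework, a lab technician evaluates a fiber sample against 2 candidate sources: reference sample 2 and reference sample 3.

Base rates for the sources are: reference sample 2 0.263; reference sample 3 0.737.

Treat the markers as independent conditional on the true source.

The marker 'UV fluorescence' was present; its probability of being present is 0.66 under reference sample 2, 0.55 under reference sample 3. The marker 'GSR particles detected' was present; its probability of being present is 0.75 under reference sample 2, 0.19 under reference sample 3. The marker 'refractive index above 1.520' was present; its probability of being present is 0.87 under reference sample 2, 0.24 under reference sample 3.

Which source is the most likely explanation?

reference sample 2

By Bayes' rule with conditional independence, the unnormalized weight for each hypothesis is prior × ∏ likelihoods:
  reference sample 2: 0.263 × 0.66 × 0.75 × 0.87 = 0.11326
  reference sample 3: 0.737 × 0.55 × 0.19 × 0.24 = 0.018484
The unnormalized weights sum to 0.13174.
P(reference sample 2 | evidence) ≈ 0.11326 / 0.13174 ≈ 0.860
P(reference sample 3 | evidence) ≈ 0.018484 / 0.13174 ≈ 0.140
The largest is 0.860, so reference sample 2 is most probable.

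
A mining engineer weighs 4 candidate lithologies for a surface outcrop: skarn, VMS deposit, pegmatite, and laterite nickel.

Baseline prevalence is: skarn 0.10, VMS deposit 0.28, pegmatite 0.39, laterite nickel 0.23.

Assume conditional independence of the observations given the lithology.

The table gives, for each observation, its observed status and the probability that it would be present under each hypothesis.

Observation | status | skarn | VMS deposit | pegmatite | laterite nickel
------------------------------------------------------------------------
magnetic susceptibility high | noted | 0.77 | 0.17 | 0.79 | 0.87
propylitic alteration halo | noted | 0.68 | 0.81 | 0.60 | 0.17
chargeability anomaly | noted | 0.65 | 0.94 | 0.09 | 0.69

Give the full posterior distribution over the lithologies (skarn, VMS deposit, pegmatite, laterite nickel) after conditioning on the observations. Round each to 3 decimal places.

0.308, 0.328, 0.151, 0.213

By Bayes' rule with conditional independence, the unnormalized weight for each hypothesis is prior × ∏ likelihoods:
  skarn: 0.10 × 0.77 × 0.68 × 0.65 = 0.034034
  VMS deposit: 0.28 × 0.17 × 0.81 × 0.94 = 0.036243
  pegmatite: 0.39 × 0.79 × 0.60 × 0.09 = 0.016637
  laterite nickel: 0.23 × 0.87 × 0.17 × 0.69 = 0.023472
The unnormalized weights sum to 0.11039.
P(skarn | evidence) = 0.034034 / 0.11039 ≈ 0.308
P(VMS deposit | evidence) = 0.036243 / 0.11039 ≈ 0.328
P(pegmatite | evidence) = 0.016637 / 0.11039 ≈ 0.151
P(laterite nickel | evidence) = 0.023472 / 0.11039 ≈ 0.213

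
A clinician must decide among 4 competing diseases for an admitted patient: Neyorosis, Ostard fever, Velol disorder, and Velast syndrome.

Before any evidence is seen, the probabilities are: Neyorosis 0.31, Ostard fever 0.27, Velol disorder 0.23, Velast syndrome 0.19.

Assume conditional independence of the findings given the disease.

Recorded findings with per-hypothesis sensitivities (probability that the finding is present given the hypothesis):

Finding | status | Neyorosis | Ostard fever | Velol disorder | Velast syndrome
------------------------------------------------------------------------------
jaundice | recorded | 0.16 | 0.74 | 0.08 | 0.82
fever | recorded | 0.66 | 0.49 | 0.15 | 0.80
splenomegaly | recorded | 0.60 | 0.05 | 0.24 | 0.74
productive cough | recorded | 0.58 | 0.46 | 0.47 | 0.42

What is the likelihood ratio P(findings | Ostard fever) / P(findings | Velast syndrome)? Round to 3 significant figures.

0.0409

Joint likelihood of the evidence pattern under each hypothesis:
  Ostard fever: 0.74 × 0.49 × 0.05 × 0.46 = 0.0083398
  Velast syndrome: 0.82 × 0.80 × 0.74 × 0.42 = 0.20388
Bayes factor = 0.0083398 / 0.20388 ≈ 0.0409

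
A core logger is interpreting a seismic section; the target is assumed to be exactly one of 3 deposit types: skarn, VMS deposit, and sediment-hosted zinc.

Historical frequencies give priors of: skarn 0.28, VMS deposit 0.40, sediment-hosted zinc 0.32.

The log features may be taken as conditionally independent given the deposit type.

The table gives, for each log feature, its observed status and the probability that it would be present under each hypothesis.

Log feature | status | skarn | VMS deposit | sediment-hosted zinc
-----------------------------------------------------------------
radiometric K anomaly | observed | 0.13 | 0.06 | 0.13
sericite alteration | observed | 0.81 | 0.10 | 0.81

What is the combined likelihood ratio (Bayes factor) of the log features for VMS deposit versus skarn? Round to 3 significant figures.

Take the product of per-log feature likelihoods under each hypothesis, then divide.
  VMS deposit: 0.06 × 0.10 = 0.006
  skarn: 0.13 × 0.81 = 0.1053
Bayes factor = 0.006 / 0.1053 ≈ 0.0570

0.0570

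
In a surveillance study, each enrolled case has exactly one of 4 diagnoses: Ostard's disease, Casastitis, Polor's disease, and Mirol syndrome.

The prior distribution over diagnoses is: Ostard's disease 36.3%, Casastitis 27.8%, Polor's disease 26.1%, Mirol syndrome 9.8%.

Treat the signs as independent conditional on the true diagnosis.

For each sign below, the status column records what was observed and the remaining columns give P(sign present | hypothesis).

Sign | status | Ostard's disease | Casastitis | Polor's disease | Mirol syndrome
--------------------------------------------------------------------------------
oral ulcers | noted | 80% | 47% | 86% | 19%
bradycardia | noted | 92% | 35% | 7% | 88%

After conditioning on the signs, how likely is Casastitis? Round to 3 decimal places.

Multiply each prior by the joint likelihood of the sign pattern:
  Ostard's disease: 0.363 × 0.80 × 0.92 = 0.26717
  Casastitis: 0.278 × 0.47 × 0.35 = 0.045731
  Polor's disease: 0.261 × 0.86 × 0.07 = 0.015712
  Mirol syndrome: 0.098 × 0.19 × 0.88 = 0.016386
The unnormalized weights sum to 0.345.
P(Casastitis | evidence) = 0.045731 / 0.345 ≈ 0.133.

0.133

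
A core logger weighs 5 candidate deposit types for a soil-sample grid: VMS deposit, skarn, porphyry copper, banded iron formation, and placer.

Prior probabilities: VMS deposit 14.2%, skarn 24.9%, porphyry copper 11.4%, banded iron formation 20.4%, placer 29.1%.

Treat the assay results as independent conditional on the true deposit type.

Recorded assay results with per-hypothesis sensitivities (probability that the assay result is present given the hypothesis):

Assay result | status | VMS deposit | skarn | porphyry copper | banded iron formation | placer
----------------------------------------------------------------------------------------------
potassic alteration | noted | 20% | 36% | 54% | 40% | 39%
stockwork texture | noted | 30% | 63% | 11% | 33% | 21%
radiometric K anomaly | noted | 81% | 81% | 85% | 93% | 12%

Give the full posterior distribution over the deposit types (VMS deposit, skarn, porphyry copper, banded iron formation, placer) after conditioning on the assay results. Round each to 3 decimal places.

0.080, 0.530, 0.067, 0.290, 0.033

By Bayes' rule with conditional independence, the unnormalized weight for each hypothesis is prior × ∏ likelihoods:
  VMS deposit: 0.142 × 0.20 × 0.30 × 0.81 = 0.0069012
  skarn: 0.249 × 0.36 × 0.63 × 0.81 = 0.045743
  porphyry copper: 0.114 × 0.54 × 0.11 × 0.85 = 0.0057559
  banded iron formation: 0.204 × 0.40 × 0.33 × 0.93 = 0.025043
  placer: 0.291 × 0.39 × 0.21 × 0.12 = 0.0028599
Normalizing constant Z = 0.0069012 + 0.045743 + 0.0057559 + 0.025043 + 0.0028599 = 0.086303.
P(VMS deposit | evidence) = 0.0069012 / 0.086303 ≈ 0.080
P(skarn | evidence) = 0.045743 / 0.086303 ≈ 0.530
P(porphyry copper | evidence) = 0.0057559 / 0.086303 ≈ 0.067
P(banded iron formation | evidence) = 0.025043 / 0.086303 ≈ 0.290
P(placer | evidence) = 0.0028599 / 0.086303 ≈ 0.033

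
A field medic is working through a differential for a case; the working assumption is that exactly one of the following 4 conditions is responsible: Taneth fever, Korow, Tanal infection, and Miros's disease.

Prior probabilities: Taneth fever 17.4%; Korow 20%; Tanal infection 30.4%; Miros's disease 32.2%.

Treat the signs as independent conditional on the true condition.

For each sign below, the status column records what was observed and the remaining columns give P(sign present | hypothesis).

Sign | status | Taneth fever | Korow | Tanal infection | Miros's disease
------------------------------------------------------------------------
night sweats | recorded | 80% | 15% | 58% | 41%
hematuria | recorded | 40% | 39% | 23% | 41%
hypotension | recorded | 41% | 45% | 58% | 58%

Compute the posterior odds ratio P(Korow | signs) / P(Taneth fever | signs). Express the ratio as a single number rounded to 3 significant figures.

0.231

Posterior odds equal prior odds times the likelihood ratio; only the two competing hypotheses matter.
  Korow: 0.200 × 0.15 × 0.39 × 0.45 = 0.005265
  Taneth fever: 0.174 × 0.80 × 0.40 × 0.41 = 0.022829
Posterior odds = 0.005265 / 0.022829 ≈ 0.231.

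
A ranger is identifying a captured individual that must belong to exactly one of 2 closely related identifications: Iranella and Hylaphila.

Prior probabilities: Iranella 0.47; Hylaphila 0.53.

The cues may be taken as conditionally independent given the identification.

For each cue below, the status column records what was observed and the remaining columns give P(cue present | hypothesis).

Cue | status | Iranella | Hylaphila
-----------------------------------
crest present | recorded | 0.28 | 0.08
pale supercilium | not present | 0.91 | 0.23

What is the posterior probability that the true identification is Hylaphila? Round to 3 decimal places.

For each hypothesis, the unnormalized posterior weight is prior × product of the cue likelihoods (using 1 − P(present | H) for each absent cue):
  Iranella: 0.47 × 0.28 × (1 − 0.91) = 0.011844
  Hylaphila: 0.53 × 0.08 × (1 − 0.23) = 0.032648
The unnormalized weights sum to 0.044492.
P(Hylaphila | evidence) = 0.032648 / 0.044492 ≈ 0.734.

0.734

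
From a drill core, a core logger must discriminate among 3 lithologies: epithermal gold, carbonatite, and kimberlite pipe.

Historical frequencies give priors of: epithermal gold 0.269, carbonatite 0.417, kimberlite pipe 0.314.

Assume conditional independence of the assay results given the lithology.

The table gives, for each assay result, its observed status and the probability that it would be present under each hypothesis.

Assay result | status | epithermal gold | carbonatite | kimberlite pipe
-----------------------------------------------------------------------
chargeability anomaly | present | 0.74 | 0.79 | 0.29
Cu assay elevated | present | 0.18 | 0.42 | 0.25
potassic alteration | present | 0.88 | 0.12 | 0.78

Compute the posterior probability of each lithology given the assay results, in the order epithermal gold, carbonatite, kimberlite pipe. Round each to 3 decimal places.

0.479, 0.252, 0.269

Multiply each prior by the joint likelihood of the assay result pattern:
  epithermal gold: 0.269 × 0.74 × 0.18 × 0.88 = 0.031531
  carbonatite: 0.417 × 0.79 × 0.42 × 0.12 = 0.016603
  kimberlite pipe: 0.314 × 0.29 × 0.25 × 0.78 = 0.017757
The unnormalized weights sum to 0.065891.
P(epithermal gold | evidence) = 0.031531 / 0.065891 ≈ 0.479
P(carbonatite | evidence) = 0.016603 / 0.065891 ≈ 0.252
P(kimberlite pipe | evidence) = 0.017757 / 0.065891 ≈ 0.269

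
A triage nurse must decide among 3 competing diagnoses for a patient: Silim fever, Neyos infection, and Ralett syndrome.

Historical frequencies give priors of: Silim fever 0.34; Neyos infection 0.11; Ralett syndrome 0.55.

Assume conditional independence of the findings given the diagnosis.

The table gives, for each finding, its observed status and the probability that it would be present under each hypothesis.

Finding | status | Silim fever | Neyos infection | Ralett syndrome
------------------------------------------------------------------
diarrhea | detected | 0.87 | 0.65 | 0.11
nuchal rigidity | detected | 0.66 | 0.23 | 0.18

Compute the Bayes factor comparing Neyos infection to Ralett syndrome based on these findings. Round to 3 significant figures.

7.55

Joint likelihood of the evidence pattern under each hypothesis:
  Neyos infection: 0.65 × 0.23 = 0.1495
  Ralett syndrome: 0.11 × 0.18 = 0.0198
Bayes factor = 0.1495 / 0.0198 ≈ 7.55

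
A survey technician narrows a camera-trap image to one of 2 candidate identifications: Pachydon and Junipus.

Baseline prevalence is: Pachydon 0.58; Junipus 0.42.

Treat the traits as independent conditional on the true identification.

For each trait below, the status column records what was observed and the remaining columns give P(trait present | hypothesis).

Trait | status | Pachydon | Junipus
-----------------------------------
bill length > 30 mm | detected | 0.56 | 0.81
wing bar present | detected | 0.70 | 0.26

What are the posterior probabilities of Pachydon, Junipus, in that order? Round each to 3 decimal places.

By Bayes' rule with conditional independence, the unnormalized weight for each hypothesis is prior × ∏ likelihoods:
  Pachydon: 0.58 × 0.56 × 0.70 = 0.22736
  Junipus: 0.42 × 0.81 × 0.26 = 0.088452
Marginal likelihood of the evidence = 0.31581.
P(Pachydon | evidence) = 0.22736 / 0.31581 ≈ 0.720
P(Junipus | evidence) = 0.088452 / 0.31581 ≈ 0.280

0.720, 0.280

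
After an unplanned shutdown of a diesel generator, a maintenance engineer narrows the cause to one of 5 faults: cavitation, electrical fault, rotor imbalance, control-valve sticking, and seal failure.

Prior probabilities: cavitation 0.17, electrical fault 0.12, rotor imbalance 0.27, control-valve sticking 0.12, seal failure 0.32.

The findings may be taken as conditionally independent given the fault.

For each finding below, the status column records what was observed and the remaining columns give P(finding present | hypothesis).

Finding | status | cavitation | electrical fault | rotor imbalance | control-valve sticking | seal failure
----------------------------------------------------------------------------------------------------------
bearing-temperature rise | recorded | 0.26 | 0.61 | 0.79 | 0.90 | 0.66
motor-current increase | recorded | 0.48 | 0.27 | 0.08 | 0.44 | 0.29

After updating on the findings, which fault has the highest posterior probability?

By Bayes' rule with conditional independence, the unnormalized weight for each hypothesis is prior × ∏ likelihoods:
  cavitation: 0.17 × 0.26 × 0.48 = 0.021216
  electrical fault: 0.12 × 0.61 × 0.27 = 0.019764
  rotor imbalance: 0.27 × 0.79 × 0.08 = 0.017064
  control-valve sticking: 0.12 × 0.90 × 0.44 = 0.04752
  seal failure: 0.32 × 0.66 × 0.29 = 0.061248
The unnormalized weights sum to 0.16681.
P(cavitation | evidence) ≈ 0.021216 / 0.16681 ≈ 0.127
P(electrical fault | evidence) ≈ 0.019764 / 0.16681 ≈ 0.118
P(rotor imbalance | evidence) ≈ 0.017064 / 0.16681 ≈ 0.102
P(control-valve sticking | evidence) ≈ 0.04752 / 0.16681 ≈ 0.285
P(seal failure | evidence) ≈ 0.061248 / 0.16681 ≈ 0.367
The largest is 0.367, so seal failure is most probable.

seal failure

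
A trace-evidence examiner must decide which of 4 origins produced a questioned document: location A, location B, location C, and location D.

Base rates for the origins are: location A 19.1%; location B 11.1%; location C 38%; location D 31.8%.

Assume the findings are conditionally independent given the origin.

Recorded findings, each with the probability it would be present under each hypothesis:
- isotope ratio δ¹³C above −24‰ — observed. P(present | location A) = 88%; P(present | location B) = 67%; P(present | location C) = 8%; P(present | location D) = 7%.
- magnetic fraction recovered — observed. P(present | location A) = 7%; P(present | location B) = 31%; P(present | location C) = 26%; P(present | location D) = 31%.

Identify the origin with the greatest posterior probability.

location B

For each hypothesis, the unnormalized posterior weight is prior × product of the finding likelihoods:
  location A: 0.191 × 0.88 × 0.07 = 0.011766
  location B: 0.111 × 0.67 × 0.31 = 0.023055
  location C: 0.380 × 0.08 × 0.26 = 0.007904
  location D: 0.318 × 0.07 × 0.31 = 0.0069006
Normalizing constant Z = 0.011766 + 0.023055 + 0.007904 + 0.0069006 = 0.049625.
P(location A | evidence) ≈ 0.011766 / 0.049625 ≈ 0.237
P(location B | evidence) ≈ 0.023055 / 0.049625 ≈ 0.465
P(location C | evidence) ≈ 0.007904 / 0.049625 ≈ 0.159
P(location D | evidence) ≈ 0.0069006 / 0.049625 ≈ 0.139
The largest is 0.465, so location B is most probable.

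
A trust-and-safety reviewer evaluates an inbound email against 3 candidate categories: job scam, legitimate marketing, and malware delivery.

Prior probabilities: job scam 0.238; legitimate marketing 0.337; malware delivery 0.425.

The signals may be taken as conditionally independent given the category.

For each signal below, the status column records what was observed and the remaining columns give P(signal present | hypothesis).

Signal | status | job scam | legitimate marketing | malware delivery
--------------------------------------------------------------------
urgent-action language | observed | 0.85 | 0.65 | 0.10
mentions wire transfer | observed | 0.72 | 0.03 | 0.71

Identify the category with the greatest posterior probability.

For each hypothesis, the unnormalized posterior weight is prior × product of the signal likelihoods:
  job scam: 0.238 × 0.85 × 0.72 = 0.14566
  legitimate marketing: 0.337 × 0.65 × 0.03 = 0.0065715
  malware delivery: 0.425 × 0.10 × 0.71 = 0.030175
The unnormalized weights sum to 0.1824.
P(job scam | evidence) ≈ 0.14566 / 0.1824 ≈ 0.799
P(legitimate marketing | evidence) ≈ 0.0065715 / 0.1824 ≈ 0.036
P(malware delivery | evidence) ≈ 0.030175 / 0.1824 ≈ 0.165
The largest is 0.799, so job scam is most probable.

job scam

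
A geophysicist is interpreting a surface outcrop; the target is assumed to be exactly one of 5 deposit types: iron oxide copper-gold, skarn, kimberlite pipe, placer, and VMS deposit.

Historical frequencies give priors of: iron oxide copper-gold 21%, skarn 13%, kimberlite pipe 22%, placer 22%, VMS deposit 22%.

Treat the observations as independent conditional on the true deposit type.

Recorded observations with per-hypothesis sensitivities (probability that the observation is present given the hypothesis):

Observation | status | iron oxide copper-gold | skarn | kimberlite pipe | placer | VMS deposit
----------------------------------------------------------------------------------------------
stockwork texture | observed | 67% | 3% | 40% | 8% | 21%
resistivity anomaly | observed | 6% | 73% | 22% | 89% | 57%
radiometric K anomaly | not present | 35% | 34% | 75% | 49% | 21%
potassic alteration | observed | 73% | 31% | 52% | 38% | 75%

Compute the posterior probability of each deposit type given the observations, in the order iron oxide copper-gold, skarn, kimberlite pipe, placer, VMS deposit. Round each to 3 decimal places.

Multiply each prior by the joint likelihood of the evidence pattern (using 1 − P(present | H) for each absent observation):
  iron oxide copper-gold: 0.21 × 0.67 × 0.06 × (1 − 0.35) × 0.73 = 0.0040057
  skarn: 0.13 × 0.03 × 0.73 × (1 − 0.34) × 0.31 = 0.0005825
  kimberlite pipe: 0.22 × 0.40 × 0.22 × (1 − 0.75) × 0.52 = 0.0025168
  placer: 0.22 × 0.08 × 0.89 × (1 − 0.49) × 0.38 = 0.0030357
  VMS deposit: 0.22 × 0.21 × 0.57 × (1 − 0.21) × 0.75 = 0.015603
The unnormalized weights sum to 0.025744.
P(iron oxide copper-gold | evidence) = 0.0040057 / 0.025744 ≈ 0.156
P(skarn | evidence) = 0.0005825 / 0.025744 ≈ 0.023
P(kimberlite pipe | evidence) = 0.0025168 / 0.025744 ≈ 0.098
P(placer | evidence) = 0.0030357 / 0.025744 ≈ 0.118
P(VMS deposit | evidence) = 0.015603 / 0.025744 ≈ 0.606

0.156, 0.023, 0.098, 0.118, 0.606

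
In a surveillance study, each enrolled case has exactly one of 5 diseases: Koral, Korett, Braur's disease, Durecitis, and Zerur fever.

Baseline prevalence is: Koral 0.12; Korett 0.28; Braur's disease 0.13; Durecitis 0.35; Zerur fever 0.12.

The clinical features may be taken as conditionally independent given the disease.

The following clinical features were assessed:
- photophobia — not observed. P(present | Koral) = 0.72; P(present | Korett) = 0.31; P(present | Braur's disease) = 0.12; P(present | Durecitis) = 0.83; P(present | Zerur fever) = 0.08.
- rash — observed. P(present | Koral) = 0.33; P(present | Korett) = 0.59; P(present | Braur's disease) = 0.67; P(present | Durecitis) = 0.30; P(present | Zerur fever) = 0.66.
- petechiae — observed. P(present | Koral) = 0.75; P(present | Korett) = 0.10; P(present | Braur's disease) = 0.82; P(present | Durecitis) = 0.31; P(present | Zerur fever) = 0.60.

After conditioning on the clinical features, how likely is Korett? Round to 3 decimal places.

For each hypothesis, the unnormalized posterior weight is prior × product of the clinical feature likelihoods (using 1 − P(present | H) for each absent clinical feature):
  Koral: 0.12 × (1 − 0.72) × 0.33 × 0.75 = 0.008316
  Korett: 0.28 × (1 − 0.31) × 0.59 × 0.10 = 0.011399
  Braur's disease: 0.13 × (1 − 0.12) × 0.67 × 0.82 = 0.062851
  Durecitis: 0.35 × (1 − 0.83) × 0.30 × 0.31 = 0.0055335
  Zerur fever: 0.12 × (1 − 0.08) × 0.66 × 0.60 = 0.043718
The unnormalized weights sum to 0.13182.
P(Korett | evidence) = 0.011399 / 0.13182 ≈ 0.086.

0.086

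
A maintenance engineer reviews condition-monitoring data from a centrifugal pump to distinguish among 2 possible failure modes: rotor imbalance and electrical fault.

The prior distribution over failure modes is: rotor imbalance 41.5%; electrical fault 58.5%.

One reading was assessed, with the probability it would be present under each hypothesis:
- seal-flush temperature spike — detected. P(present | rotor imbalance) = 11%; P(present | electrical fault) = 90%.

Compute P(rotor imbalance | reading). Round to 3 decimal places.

0.080

Multiply each prior by the likelihood of the reading:
  rotor imbalance: 0.415 × 0.11 = 0.04565
  electrical fault: 0.585 × 0.90 = 0.5265
The unnormalized weights sum to 0.57215.
P(rotor imbalance | evidence) = 0.04565 / 0.57215 ≈ 0.080.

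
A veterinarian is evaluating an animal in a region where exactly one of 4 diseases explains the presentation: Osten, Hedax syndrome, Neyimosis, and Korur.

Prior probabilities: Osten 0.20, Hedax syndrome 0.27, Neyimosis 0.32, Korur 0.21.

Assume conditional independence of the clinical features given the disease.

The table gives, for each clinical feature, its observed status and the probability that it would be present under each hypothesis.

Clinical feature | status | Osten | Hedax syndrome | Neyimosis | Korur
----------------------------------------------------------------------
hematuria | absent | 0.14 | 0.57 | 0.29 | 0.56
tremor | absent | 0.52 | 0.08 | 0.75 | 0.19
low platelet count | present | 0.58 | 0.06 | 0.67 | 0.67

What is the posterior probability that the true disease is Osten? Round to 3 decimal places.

For each hypothesis, the unnormalized posterior weight is prior × product of the clinical feature likelihoods (using 1 − P(present | H) for each absent clinical feature):
  Osten: 0.20 × (1 − 0.14) × (1 − 0.52) × 0.58 = 0.047885
  Hedax syndrome: 0.27 × (1 − 0.57) × (1 − 0.08) × 0.06 = 0.0064087
  Neyimosis: 0.32 × (1 − 0.29) × (1 − 0.75) × 0.67 = 0.038056
  Korur: 0.21 × (1 − 0.56) × (1 − 0.19) × 0.67 = 0.050145
Marginal likelihood of the evidence = 0.1425.
P(Osten | evidence) = 0.047885 / 0.1425 ≈ 0.336.

0.336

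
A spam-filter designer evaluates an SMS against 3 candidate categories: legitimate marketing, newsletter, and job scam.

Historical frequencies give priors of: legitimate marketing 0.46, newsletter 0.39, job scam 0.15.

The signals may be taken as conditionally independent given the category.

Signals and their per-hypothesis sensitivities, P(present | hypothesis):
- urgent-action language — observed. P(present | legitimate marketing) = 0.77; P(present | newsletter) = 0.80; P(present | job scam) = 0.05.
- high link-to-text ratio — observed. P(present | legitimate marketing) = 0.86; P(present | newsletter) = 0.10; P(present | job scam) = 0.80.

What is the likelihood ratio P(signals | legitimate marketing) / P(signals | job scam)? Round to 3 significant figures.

16.6

Joint likelihood of the signal pattern under each hypothesis:
  legitimate marketing: 0.77 × 0.86 = 0.6622
  job scam: 0.05 × 0.80 = 0.04
Bayes factor = 0.6622 / 0.04 ≈ 16.6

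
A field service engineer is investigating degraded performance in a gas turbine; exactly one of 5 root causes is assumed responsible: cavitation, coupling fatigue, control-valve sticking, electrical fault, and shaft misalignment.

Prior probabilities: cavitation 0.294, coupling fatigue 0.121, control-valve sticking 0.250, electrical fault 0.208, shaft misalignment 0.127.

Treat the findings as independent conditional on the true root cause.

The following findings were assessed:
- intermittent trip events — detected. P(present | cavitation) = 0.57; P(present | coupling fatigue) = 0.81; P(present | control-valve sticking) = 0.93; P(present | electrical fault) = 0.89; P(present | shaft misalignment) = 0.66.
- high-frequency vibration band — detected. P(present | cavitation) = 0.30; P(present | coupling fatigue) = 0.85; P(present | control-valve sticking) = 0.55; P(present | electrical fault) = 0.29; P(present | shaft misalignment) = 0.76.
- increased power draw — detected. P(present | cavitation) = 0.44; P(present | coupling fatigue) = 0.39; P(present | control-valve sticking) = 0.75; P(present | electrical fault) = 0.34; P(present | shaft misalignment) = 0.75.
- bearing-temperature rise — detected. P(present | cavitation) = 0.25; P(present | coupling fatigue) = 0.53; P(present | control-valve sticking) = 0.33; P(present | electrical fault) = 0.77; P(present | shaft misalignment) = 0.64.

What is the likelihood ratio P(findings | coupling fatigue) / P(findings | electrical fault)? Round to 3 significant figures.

Joint likelihood of the evidence pattern under each hypothesis:
  coupling fatigue: 0.81 × 0.85 × 0.39 × 0.53 = 0.14231
  electrical fault: 0.89 × 0.29 × 0.34 × 0.77 = 0.067571
Bayes factor = 0.14231 / 0.067571 ≈ 2.11

2.11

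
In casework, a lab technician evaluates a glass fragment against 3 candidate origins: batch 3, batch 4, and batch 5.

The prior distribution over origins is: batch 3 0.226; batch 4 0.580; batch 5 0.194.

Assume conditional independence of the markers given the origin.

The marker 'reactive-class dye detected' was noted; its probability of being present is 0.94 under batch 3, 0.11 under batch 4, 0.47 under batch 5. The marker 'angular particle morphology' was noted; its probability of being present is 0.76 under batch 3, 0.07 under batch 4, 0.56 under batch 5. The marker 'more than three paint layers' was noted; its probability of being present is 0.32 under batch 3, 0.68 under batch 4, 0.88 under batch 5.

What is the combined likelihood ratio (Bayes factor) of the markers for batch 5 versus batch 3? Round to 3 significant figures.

Joint likelihood of the marker pattern under each hypothesis:
  batch 5: 0.47 × 0.56 × 0.88 = 0.23162
  batch 3: 0.94 × 0.76 × 0.32 = 0.22861
Bayes factor = 0.23162 / 0.22861 ≈ 1.01

1.01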